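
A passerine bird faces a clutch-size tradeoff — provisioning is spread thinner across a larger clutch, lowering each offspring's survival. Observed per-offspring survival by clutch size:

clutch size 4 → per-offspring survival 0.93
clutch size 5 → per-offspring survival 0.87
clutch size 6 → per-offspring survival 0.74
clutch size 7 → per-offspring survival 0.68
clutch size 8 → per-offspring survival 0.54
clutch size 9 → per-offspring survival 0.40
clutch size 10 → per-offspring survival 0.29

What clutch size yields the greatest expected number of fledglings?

7

Expected fledglings = c × s(c):
  c=4: 4 × 0.93 = 3.720
  c=5: 5 × 0.87 = 4.350
  c=6: 6 × 0.74 = 4.440
  c=7: 7 × 0.68 = 4.760
  c=8: 8 × 0.54 = 4.320
  c=9: 9 × 0.40 = 3.600
  c=10: 10 × 0.29 = 2.900
Maximum at c = 7 (4.760 fledglings).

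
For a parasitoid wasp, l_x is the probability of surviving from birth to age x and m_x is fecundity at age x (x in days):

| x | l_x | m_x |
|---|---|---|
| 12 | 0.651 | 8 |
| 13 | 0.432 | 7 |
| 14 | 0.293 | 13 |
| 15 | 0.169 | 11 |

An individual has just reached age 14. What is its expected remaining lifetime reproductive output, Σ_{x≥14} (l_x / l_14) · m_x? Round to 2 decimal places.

19.34

l_14 = 0.293. Conditional survival from age 14 to x is l_x / l_14.
  x=14: (0.293/0.293) × 13 = 13.0000
  x=15: (0.169/0.293) × 11 = 6.3447
Sum = 13.0000 + 6.3447 = 19.3447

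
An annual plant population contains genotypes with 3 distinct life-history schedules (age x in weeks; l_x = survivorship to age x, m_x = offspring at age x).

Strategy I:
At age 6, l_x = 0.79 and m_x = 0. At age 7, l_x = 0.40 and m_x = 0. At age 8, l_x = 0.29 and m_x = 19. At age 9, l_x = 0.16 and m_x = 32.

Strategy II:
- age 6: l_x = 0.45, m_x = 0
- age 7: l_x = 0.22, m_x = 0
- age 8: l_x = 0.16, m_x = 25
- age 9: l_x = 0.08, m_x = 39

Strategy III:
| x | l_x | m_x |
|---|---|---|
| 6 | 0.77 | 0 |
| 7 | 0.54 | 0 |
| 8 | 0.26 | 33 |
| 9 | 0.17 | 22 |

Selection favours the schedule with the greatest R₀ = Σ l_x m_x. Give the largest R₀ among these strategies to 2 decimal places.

12.32

Strategy I: R₀ = 0.79×0 + 0.40×0 + 0.29×19 + 0.16×32 = 10.6300
Strategy II: R₀ = 0.45×0 + 0.22×0 + 0.16×25 + 0.08×39 = 7.1200
Strategy III: R₀ = 0.77×0 + 0.54×0 + 0.26×33 + 0.17×22 = 12.3200
Highest R₀: strategy III with 12.3200.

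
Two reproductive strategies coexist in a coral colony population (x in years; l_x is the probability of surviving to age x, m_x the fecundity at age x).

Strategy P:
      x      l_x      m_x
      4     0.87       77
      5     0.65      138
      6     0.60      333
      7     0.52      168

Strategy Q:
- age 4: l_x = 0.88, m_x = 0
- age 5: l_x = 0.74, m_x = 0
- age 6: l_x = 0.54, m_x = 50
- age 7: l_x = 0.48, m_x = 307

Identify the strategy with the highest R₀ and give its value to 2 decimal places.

443.85

Strategy P: R₀ = 0.87×77 + 0.65×138 + 0.60×333 + 0.52×168 = 443.8500
Strategy Q: R₀ = 0.88×0 + 0.74×0 + 0.54×50 + 0.48×307 = 174.3600
Highest R₀: strategy P with 443.8500.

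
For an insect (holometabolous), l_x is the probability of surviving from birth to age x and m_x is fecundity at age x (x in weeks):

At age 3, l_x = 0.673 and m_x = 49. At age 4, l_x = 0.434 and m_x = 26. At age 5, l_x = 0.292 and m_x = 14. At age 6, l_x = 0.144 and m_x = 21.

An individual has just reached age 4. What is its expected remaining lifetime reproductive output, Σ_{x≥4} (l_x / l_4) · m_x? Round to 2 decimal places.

42.39

l_4 = 0.434. Conditional survival from age 4 to x is l_x / l_4.
  x=4: (0.434/0.434) × 26 = 26.0000
  x=5: (0.292/0.434) × 14 = 9.4194
  x=6: (0.144/0.434) × 21 = 6.9677
Sum = 26.0000 + 9.4194 + 6.9677 = 42.3871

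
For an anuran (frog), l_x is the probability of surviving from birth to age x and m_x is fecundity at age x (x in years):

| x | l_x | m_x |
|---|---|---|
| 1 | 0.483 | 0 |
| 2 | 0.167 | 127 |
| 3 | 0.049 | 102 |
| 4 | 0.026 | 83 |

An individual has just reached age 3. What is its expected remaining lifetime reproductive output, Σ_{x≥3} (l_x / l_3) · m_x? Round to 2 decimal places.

l_3 = 0.049. Conditional survival from age 3 to x is l_x / l_3.
  x=3: (0.049/0.049) × 102 = 102.0000
  x=4: (0.026/0.049) × 83 = 44.0408
Sum = 102.0000 + 44.0408 = 146.0408

146.04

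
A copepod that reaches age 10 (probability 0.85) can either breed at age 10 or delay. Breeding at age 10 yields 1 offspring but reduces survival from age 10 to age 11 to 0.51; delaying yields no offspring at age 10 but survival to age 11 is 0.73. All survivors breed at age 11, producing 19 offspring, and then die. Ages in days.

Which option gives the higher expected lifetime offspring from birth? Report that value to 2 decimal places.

breed at age 10: R₀ = 0.85 × (1 + 0.51 × 19) = 0.85 × 10.6900 = 9.0865
delay to age 11: R₀ = 0.85 × (0.73 × 19) = 0.85 × 13.8700 = 11.7895
Higher: delay to age 11 (11.7895).

11.79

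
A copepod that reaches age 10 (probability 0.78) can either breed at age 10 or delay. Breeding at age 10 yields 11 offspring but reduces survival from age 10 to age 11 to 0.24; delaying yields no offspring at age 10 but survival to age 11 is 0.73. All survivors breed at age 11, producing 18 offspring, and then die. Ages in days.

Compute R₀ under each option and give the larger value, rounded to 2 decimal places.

11.95

breed at age 10: R₀ = 0.78 × (11 + 0.24 × 18) = 0.78 × 15.3200 = 11.9496
delay to age 11: R₀ = 0.78 × (0.73 × 18) = 0.78 × 13.1400 = 10.2492
Higher: breed at age 10 (11.9496).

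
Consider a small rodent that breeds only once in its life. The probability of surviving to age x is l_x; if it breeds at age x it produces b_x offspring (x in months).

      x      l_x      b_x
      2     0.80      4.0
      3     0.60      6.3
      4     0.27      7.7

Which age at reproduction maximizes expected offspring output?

3

Expected offspring if breeding at age x = l_x × b_x:
  age 2: 0.80 × 4.0 = 3.200
  age 3: 0.60 × 6.3 = 3.780
  age 4: 0.27 × 7.7 = 2.079
Maximum at age 3 (3.780).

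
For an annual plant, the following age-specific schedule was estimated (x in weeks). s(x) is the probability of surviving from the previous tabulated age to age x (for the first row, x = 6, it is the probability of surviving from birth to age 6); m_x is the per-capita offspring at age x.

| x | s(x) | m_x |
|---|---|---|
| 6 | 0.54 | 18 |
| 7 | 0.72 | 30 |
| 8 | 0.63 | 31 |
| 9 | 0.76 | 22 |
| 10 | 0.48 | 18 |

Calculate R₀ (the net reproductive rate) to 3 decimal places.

Survivorship from birth: l_x = s_6·s_7·…·s_x.
  l_6 = 0.54000
  l_7 = 0.38880
  l_8 = 0.24494
  l_9 = 0.18616
  l_10 = 0.08936
R₀ = Σ l_x m_x:
  age 6: 0.54000 × 18 = 9.7200
  age 7: 0.38880 × 30 = 11.6640
  age 8: 0.24494 × 31 = 7.5931
  age 9: 0.18616 × 22 = 4.0955
  age 10: 0.08936 × 18 = 1.6085
R₀ = 9.7200 + 11.6640 + 7.5931 + 4.0955 + 1.6085 = 34.6811

34.681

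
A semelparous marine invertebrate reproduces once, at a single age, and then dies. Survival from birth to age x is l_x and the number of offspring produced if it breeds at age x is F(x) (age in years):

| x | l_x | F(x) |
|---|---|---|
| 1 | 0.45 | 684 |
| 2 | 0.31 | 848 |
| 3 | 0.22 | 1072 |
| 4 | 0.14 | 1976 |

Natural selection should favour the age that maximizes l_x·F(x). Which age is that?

1

Expected offspring if breeding at age x = l_x × F(x):
  age 1: 0.45 × 684 = 307.800
  age 2: 0.31 × 848 = 262.880
  age 3: 0.22 × 1072 = 235.840
  age 4: 0.14 × 1976 = 276.640
Maximum at age 1 (307.800).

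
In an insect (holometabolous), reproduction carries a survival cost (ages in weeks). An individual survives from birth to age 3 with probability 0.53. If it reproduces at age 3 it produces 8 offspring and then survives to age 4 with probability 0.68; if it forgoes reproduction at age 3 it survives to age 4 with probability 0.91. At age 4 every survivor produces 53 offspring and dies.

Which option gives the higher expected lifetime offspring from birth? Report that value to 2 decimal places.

breed at age 3: R₀ = 0.53 × (8 + 0.68 × 53) = 0.53 × 44.0400 = 23.3412
delay to age 4: R₀ = 0.53 × (0.91 × 53) = 0.53 × 48.2300 = 25.5619
Higher: delay to age 4 (25.5619).

25.56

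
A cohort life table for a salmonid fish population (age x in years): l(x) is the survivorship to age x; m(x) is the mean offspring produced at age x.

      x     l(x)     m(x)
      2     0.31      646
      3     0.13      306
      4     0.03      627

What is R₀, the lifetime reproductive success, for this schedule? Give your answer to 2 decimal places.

R₀ = Σ l(x) m(x):
  age 2: 0.31 × 646 = 200.2600
  age 3: 0.13 × 306 = 39.7800
  age 4: 0.03 × 627 = 18.8100
R₀ = 200.2600 + 39.7800 + 18.8100 = 258.8500

258.85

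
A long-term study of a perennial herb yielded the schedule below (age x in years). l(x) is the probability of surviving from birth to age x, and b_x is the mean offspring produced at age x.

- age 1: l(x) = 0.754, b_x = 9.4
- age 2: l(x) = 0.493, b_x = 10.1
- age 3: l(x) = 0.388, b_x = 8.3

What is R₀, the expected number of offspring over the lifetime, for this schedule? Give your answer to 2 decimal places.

15.29

R₀ = Σ l(x) b_x:
  age 1: 0.754 × 9.4 = 7.0876
  age 2: 0.493 × 10.1 = 4.9793
  age 3: 0.388 × 8.3 = 3.2204
R₀ = 7.0876 + 4.9793 + 3.2204 = 15.2873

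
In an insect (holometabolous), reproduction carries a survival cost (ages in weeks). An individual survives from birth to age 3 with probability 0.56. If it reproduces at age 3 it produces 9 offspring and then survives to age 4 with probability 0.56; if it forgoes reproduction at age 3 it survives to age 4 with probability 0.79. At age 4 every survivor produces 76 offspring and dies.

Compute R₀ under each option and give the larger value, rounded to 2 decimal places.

breed at age 3: R₀ = 0.56 × (9 + 0.56 × 76) = 0.56 × 51.5600 = 28.8736
delay to age 4: R₀ = 0.56 × (0.79 × 76) = 0.56 × 60.0400 = 33.6224
Higher: delay to age 4 (33.6224).

33.62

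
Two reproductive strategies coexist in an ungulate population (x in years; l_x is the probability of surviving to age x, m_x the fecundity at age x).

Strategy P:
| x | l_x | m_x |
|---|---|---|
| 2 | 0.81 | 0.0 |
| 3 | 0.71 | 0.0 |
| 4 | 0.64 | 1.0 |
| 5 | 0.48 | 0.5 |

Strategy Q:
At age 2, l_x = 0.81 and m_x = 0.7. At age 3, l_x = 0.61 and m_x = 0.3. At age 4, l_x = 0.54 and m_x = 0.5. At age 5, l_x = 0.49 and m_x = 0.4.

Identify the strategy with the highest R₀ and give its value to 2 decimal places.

1.22

Strategy P: R₀ = 0.81×0.0 + 0.71×0.0 + 0.64×1.0 + 0.48×0.5 = 0.8800
Strategy Q: R₀ = 0.81×0.7 + 0.61×0.3 + 0.54×0.5 + 0.49×0.4 = 1.2160
Highest R₀: strategy Q with 1.2160.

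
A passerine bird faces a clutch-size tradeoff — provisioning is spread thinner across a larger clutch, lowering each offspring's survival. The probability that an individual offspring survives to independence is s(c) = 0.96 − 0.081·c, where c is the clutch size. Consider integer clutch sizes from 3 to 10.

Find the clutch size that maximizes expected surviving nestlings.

Expected surviving nestlings = c × s(c):
  c=3: 3 × 0.717 = 2.151
  c=4: 4 × 0.636 = 2.544
  c=5: 5 × 0.555 = 2.775
  c=6: 6 × 0.474 = 2.844
  c=7: 7 × 0.393 = 2.751
  c=8: 8 × 0.312 = 2.496
  c=9: 9 × 0.231 = 2.079
  c=10: 10 × 0.150 = 1.500
Maximum at c = 6 (2.844 surviving nestlings).

6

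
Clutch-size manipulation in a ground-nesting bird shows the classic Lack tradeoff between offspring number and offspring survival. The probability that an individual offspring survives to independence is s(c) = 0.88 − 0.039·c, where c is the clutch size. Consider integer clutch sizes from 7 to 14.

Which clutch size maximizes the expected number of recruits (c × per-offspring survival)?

11

Expected recruits = c × s(c):
  c=7: 7 × 0.607 = 4.249
  c=8: 8 × 0.568 = 4.544
  c=9: 9 × 0.529 = 4.761
  c=10: 10 × 0.490 = 4.900
  c=11: 11 × 0.451 = 4.961
  c=12: 12 × 0.412 = 4.944
  c=13: 13 × 0.373 = 4.849
  c=14: 14 × 0.334 = 4.676
Maximum at c = 11 (4.961 recruits).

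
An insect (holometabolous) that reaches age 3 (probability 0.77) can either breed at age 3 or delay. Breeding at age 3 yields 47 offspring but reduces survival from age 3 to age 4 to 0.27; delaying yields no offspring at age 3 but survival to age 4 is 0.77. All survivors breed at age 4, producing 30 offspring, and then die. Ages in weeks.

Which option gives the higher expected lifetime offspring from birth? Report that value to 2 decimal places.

breed at age 3: R₀ = 0.77 × (47 + 0.27 × 30) = 0.77 × 55.1000 = 42.4270
delay to age 4: R₀ = 0.77 × (0.77 × 30) = 0.77 × 23.1000 = 17.7870
Higher: breed at age 3 (42.4270).

42.43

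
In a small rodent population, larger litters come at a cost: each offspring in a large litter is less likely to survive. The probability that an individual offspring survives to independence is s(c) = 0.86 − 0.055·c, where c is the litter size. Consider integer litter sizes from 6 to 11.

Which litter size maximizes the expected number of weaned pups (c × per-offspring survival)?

8

Expected weaned pups = c × s(c):
  c=6: 6 × 0.530 = 3.180
  c=7: 7 × 0.475 = 3.325
  c=8: 8 × 0.420 = 3.360
  c=9: 9 × 0.365 = 3.285
  c=10: 10 × 0.310 = 3.100
  c=11: 11 × 0.255 = 2.805
Maximum at c = 8 (3.360 weaned pups).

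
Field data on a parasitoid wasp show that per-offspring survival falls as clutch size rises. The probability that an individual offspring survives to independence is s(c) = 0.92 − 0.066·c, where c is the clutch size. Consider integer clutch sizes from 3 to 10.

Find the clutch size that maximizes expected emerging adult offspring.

Expected emerging adult offspring = c × s(c):
  c=3: 3 × 0.722 = 2.166
  c=4: 4 × 0.656 = 2.624
  c=5: 5 × 0.590 = 2.950
  c=6: 6 × 0.524 = 3.144
  c=7: 7 × 0.458 = 3.206
  c=8: 8 × 0.392 = 3.136
  c=9: 9 × 0.326 = 2.934
  c=10: 10 × 0.260 = 2.600
Maximum at c = 7 (3.206 emerging adult offspring).

7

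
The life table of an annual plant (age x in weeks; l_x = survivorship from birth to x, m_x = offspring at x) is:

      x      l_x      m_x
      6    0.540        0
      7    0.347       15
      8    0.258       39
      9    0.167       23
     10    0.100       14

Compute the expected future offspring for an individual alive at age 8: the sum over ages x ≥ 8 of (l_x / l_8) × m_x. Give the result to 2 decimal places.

59.31

l_8 = 0.258. Conditional survival from age 8 to x is l_x / l_8.
  x=8: (0.258/0.258) × 39 = 39.0000
  x=9: (0.167/0.258) × 23 = 14.8876
  x=10: (0.100/0.258) × 14 = 5.4264
Sum = 39.0000 + 14.8876 + 5.4264 = 59.3140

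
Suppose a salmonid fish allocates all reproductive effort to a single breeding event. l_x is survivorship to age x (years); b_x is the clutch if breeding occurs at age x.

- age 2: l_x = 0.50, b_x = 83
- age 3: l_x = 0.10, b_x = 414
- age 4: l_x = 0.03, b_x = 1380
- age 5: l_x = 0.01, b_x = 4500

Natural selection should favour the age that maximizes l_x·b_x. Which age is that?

Expected offspring if breeding at age x = l_x × b_x:
  age 2: 0.50 × 83 = 41.500
  age 3: 0.10 × 414 = 41.400
  age 4: 0.03 × 1380 = 41.400
  age 5: 0.01 × 4500 = 45.000
Maximum at age 5 (45.000).

5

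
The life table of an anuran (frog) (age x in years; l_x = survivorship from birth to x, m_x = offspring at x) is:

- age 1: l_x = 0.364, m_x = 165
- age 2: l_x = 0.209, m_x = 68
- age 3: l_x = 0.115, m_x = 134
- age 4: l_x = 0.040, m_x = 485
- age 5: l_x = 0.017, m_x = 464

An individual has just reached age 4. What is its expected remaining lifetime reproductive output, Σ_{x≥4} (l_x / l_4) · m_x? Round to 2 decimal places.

l_4 = 0.040. Conditional survival from age 4 to x is l_x / l_4.
  x=4: (0.040/0.040) × 485 = 485.0000
  x=5: (0.017/0.040) × 464 = 197.2000
Sum = 485.0000 + 197.2000 = 682.2000

682.20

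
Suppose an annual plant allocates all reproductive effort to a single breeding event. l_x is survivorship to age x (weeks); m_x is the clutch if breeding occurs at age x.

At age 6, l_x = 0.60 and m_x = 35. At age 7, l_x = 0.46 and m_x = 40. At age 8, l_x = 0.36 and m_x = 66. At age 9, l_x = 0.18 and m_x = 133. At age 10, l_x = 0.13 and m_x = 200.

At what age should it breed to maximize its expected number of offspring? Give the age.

Expected offspring if breeding at age x = l_x × m_x:
  age 6: 0.60 × 35 = 21.000
  age 7: 0.46 × 40 = 18.400
  age 8: 0.36 × 66 = 23.760
  age 9: 0.18 × 133 = 23.940
  age 10: 0.13 × 200 = 26.000
Maximum at age 10 (26.000).

10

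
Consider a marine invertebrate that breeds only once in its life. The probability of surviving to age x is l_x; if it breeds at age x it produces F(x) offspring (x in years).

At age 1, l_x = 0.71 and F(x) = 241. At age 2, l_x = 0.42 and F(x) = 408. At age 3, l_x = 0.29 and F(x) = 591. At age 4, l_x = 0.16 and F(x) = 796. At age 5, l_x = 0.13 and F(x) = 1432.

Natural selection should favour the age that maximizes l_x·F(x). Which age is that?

5

Expected offspring if breeding at age x = l_x × F(x):
  age 1: 0.71 × 241 = 171.110
  age 2: 0.42 × 408 = 171.360
  age 3: 0.29 × 591 = 171.390
  age 4: 0.16 × 796 = 127.360
  age 5: 0.13 × 1432 = 186.160
Maximum at age 5 (186.160).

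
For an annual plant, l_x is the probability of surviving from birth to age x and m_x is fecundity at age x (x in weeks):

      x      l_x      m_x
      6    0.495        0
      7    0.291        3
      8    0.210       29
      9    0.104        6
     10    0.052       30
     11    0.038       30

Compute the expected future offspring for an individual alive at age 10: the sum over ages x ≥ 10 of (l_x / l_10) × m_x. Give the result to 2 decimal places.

51.92

l_10 = 0.052. Conditional survival from age 10 to x is l_x / l_10.
  x=10: (0.052/0.052) × 30 = 30.0000
  x=11: (0.038/0.052) × 30 = 21.9231
Sum = 30.0000 + 21.9231 = 51.9231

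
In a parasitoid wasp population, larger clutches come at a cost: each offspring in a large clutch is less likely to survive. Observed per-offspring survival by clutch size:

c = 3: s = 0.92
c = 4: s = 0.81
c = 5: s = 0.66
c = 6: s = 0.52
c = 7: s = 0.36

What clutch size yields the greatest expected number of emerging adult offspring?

Expected emerging adult offspring = c × s(c):
  c=3: 3 × 0.92 = 2.760
  c=4: 4 × 0.81 = 3.240
  c=5: 5 × 0.66 = 3.300
  c=6: 6 × 0.52 = 3.120
  c=7: 7 × 0.36 = 2.520
Maximum at c = 5 (3.300 emerging adult offspring).

5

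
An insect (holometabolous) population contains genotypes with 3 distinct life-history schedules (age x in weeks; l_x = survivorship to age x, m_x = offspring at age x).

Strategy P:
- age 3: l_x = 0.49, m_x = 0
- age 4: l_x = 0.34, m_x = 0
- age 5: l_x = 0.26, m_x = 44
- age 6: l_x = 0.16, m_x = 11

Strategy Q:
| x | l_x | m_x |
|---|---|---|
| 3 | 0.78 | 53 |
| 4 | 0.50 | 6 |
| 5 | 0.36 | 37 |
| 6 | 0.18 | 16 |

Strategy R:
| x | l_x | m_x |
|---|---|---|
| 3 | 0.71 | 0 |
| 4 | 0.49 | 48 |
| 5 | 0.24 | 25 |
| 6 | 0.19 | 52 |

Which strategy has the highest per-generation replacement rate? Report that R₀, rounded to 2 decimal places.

60.54

Strategy P: R₀ = 0.49×0 + 0.34×0 + 0.26×44 + 0.16×11 = 13.2000
Strategy Q: R₀ = 0.78×53 + 0.50×6 + 0.36×37 + 0.18×16 = 60.5400
Strategy R: R₀ = 0.71×0 + 0.49×48 + 0.24×25 + 0.19×52 = 39.4000
Highest R₀: strategy Q with 60.5400.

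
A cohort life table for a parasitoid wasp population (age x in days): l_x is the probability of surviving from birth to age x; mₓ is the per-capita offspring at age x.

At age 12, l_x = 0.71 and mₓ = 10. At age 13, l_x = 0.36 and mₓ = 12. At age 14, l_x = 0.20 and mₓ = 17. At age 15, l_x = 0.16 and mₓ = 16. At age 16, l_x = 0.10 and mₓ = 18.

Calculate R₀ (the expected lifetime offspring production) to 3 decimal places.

19.180

R₀ = Σ l_x mₓ:
  age 12: 0.71 × 10 = 7.1000
  age 13: 0.36 × 12 = 4.3200
  age 14: 0.20 × 17 = 3.4000
  age 15: 0.16 × 16 = 2.5600
  age 16: 0.10 × 18 = 1.8000
R₀ = 7.1000 + 4.3200 + 3.4000 + 2.5600 + 1.8000 = 19.1800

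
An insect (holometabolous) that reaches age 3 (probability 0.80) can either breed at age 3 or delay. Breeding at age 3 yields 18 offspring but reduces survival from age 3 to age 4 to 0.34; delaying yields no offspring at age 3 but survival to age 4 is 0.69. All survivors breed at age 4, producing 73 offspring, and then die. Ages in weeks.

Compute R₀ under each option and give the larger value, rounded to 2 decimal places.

40.30

breed at age 3: R₀ = 0.80 × (18 + 0.34 × 73) = 0.80 × 42.8200 = 34.2560
delay to age 4: R₀ = 0.80 × (0.69 × 73) = 0.80 × 50.3700 = 40.2960
Higher: delay to age 4 (40.2960).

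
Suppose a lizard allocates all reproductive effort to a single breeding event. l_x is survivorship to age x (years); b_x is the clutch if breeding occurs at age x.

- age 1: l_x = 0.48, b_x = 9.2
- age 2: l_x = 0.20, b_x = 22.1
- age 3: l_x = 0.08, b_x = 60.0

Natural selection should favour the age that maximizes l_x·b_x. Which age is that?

3

Expected offspring if breeding at age x = l_x × b_x:
  age 1: 0.48 × 9.2 = 4.416
  age 2: 0.20 × 22.1 = 4.420
  age 3: 0.08 × 60.0 = 4.800
Maximum at age 3 (4.800).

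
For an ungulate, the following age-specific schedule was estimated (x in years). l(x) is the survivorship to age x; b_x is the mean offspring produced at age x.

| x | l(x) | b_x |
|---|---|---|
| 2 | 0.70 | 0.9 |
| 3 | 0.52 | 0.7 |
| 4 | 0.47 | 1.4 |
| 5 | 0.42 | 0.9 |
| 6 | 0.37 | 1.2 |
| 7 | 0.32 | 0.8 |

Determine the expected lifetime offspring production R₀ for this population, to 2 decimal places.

R₀ = Σ l(x) b_x:
  age 2: 0.70 × 0.9 = 0.6300
  age 3: 0.52 × 0.7 = 0.3640
  age 4: 0.47 × 1.4 = 0.6580
  age 5: 0.42 × 0.9 = 0.3780
  age 6: 0.37 × 1.2 = 0.4440
  age 7: 0.32 × 0.8 = 0.2560
R₀ = 0.6300 + 0.3640 + 0.6580 + 0.3780 + 0.4440 + 0.2560 = 2.7300

2.73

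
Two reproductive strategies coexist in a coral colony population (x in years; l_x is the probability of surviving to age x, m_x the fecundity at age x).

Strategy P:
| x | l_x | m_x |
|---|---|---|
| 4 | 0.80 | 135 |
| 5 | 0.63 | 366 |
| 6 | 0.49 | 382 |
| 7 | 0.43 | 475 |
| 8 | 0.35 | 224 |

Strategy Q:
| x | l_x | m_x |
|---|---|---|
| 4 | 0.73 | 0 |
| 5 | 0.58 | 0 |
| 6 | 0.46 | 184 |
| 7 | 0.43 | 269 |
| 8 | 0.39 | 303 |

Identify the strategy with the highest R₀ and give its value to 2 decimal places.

808.41

Strategy P: R₀ = 0.80×135 + 0.63×366 + 0.49×382 + 0.43×475 + 0.35×224 = 808.4100
Strategy Q: R₀ = 0.73×0 + 0.58×0 + 0.46×184 + 0.43×269 + 0.39×303 = 318.4800
Highest R₀: strategy P with 808.4100.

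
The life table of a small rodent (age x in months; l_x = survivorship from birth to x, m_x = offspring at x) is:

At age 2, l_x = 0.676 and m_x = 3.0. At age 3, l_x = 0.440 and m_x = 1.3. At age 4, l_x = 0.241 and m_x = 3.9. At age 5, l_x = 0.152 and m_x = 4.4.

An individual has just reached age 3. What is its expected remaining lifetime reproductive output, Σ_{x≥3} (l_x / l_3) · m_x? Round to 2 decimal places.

4.96

l_3 = 0.440. Conditional survival from age 3 to x is l_x / l_3.
  x=3: (0.440/0.440) × 1.3 = 1.3000
  x=4: (0.241/0.440) × 3.9 = 2.1361
  x=5: (0.152/0.440) × 4.4 = 1.5200
Sum = 1.3000 + 2.1361 + 1.5200 = 4.9561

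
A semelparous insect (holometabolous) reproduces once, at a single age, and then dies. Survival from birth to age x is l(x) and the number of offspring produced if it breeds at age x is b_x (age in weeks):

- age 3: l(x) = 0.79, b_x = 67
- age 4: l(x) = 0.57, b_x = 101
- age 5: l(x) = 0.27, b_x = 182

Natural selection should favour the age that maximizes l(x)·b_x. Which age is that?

Expected offspring if breeding at age x = l(x) × b_x:
  age 3: 0.79 × 67 = 52.930
  age 4: 0.57 × 101 = 57.570
  age 5: 0.27 × 182 = 49.140
Maximum at age 4 (57.570).

4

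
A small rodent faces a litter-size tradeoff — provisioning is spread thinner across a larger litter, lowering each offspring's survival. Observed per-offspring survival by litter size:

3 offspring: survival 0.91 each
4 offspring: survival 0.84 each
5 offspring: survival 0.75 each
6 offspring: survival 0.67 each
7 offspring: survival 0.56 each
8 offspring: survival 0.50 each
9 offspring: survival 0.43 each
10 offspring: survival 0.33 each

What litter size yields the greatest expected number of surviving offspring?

Expected surviving offspring = c × s(c):
  c=3: 3 × 0.91 = 2.730
  c=4: 4 × 0.84 = 3.360
  c=5: 5 × 0.75 = 3.750
  c=6: 6 × 0.67 = 4.020
  c=7: 7 × 0.56 = 3.920
  c=8: 8 × 0.50 = 4.000
  c=9: 9 × 0.43 = 3.870
  c=10: 10 × 0.33 = 3.300
Maximum at c = 6 (4.020 surviving offspring).

6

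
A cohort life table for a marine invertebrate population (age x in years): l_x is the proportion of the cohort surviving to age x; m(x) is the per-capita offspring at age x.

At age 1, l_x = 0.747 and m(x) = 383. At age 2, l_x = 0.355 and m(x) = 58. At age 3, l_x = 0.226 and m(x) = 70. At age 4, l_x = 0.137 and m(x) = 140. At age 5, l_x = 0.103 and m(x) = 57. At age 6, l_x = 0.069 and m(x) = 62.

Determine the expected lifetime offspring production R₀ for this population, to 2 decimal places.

351.84

R₀ = Σ l_x m(x):
  age 1: 0.747 × 383 = 286.1010
  age 2: 0.355 × 58 = 20.5900
  age 3: 0.226 × 70 = 15.8200
  age 4: 0.137 × 140 = 19.1800
  age 5: 0.103 × 57 = 5.8710
  age 6: 0.069 × 62 = 4.2780
R₀ = 286.1010 + 20.5900 + 15.8200 + 19.1800 + 5.8710 + 4.2780 = 351.8400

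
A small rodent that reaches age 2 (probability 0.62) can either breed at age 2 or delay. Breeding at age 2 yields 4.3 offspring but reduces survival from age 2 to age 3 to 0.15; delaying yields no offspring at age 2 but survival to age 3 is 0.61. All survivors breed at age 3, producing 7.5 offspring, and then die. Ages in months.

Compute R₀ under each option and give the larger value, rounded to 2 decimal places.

breed at age 2: R₀ = 0.62 × (4.3 + 0.15 × 7.5) = 0.62 × 5.4250 = 3.3635
delay to age 3: R₀ = 0.62 × (0.61 × 7.5) = 0.62 × 4.5750 = 2.8365
Higher: breed at age 2 (3.3635).

3.36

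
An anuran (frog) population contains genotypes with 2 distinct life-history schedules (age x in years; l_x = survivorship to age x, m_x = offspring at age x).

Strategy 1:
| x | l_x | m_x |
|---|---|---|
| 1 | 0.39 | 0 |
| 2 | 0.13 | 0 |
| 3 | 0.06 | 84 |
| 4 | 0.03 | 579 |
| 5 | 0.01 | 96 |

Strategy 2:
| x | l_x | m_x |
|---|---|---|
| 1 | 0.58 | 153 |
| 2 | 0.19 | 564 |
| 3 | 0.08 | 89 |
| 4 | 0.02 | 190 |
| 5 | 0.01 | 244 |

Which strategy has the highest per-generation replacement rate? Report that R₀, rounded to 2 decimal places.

Strategy 1: R₀ = 0.39×0 + 0.13×0 + 0.06×84 + 0.03×579 + 0.01×96 = 23.3700
Strategy 2: R₀ = 0.58×153 + 0.19×564 + 0.08×89 + 0.02×190 + 0.01×244 = 209.2600
Highest R₀: strategy 2 with 209.2600.

209.26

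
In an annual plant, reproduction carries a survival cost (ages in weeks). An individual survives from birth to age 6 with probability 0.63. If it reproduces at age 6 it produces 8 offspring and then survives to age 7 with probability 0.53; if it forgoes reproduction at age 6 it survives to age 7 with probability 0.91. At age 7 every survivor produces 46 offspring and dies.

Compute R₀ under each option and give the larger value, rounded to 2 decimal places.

breed at age 6: R₀ = 0.63 × (8 + 0.53 × 46) = 0.63 × 32.3800 = 20.3994
delay to age 7: R₀ = 0.63 × (0.91 × 46) = 0.63 × 41.8600 = 26.3718
Higher: delay to age 7 (26.3718).

26.37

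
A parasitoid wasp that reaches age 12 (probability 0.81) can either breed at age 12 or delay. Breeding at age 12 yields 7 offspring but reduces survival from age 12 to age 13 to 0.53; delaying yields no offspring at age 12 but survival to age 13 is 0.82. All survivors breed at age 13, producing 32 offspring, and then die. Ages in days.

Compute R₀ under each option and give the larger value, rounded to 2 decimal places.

21.25

breed at age 12: R₀ = 0.81 × (7 + 0.53 × 32) = 0.81 × 23.9600 = 19.4076
delay to age 13: R₀ = 0.81 × (0.82 × 32) = 0.81 × 26.2400 = 21.2544
Higher: delay to age 13 (21.2544).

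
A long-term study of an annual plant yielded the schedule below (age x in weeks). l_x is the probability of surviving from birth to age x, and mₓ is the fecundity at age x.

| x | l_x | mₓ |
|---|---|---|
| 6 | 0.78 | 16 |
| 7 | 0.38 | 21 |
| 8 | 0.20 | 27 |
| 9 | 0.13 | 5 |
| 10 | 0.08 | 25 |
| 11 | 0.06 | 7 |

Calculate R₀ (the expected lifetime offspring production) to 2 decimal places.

R₀ = Σ l_x mₓ:
  age 6: 0.78 × 16 = 12.4800
  age 7: 0.38 × 21 = 7.9800
  age 8: 0.20 × 27 = 5.4000
  age 9: 0.13 × 5 = 0.6500
  age 10: 0.08 × 25 = 2.0000
  age 11: 0.06 × 7 = 0.4200
R₀ = 12.4800 + 7.9800 + 5.4000 + 0.6500 + 2.0000 + 0.4200 = 28.9300

28.93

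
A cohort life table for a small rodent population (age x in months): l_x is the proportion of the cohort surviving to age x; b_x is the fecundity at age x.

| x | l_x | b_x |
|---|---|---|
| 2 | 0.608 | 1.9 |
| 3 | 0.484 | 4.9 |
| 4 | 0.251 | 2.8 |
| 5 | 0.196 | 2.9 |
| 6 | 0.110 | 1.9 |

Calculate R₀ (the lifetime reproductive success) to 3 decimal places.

R₀ = Σ l_x b_x:
  age 2: 0.608 × 1.9 = 1.1552
  age 3: 0.484 × 4.9 = 2.3716
  age 4: 0.251 × 2.8 = 0.7028
  age 5: 0.196 × 2.9 = 0.5684
  age 6: 0.110 × 1.9 = 0.2090
R₀ = 1.1552 + 2.3716 + 0.7028 + 0.5684 + 0.2090 = 5.0070

5.007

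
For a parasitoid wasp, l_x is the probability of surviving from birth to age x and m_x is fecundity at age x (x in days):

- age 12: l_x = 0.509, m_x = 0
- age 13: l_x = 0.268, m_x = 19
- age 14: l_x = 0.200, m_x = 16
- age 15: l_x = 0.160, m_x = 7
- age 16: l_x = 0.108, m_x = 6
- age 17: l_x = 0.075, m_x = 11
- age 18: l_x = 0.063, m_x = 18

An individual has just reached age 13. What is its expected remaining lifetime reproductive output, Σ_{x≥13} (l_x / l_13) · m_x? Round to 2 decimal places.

l_13 = 0.268. Conditional survival from age 13 to x is l_x / l_13.
  x=13: (0.268/0.268) × 19 = 19.0000
  x=14: (0.200/0.268) × 16 = 11.9403
  x=15: (0.160/0.268) × 7 = 4.1791
  x=16: (0.108/0.268) × 6 = 2.4179
  x=17: (0.075/0.268) × 11 = 3.0784
  x=18: (0.063/0.268) × 18 = 4.2313
Sum = 19.0000 + 11.9403 + 4.1791 + 2.4179 + 3.0784 + 4.2313 = 44.8470

44.85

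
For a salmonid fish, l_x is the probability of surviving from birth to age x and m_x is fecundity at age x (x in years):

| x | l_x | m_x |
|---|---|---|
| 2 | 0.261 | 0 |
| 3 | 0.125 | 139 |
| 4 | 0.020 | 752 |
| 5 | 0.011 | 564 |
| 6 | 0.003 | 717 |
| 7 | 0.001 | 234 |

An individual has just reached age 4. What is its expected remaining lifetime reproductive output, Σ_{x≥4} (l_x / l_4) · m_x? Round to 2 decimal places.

1181.45

l_4 = 0.020. Conditional survival from age 4 to x is l_x / l_4.
  x=4: (0.020/0.020) × 752 = 752.0000
  x=5: (0.011/0.020) × 564 = 310.2000
  x=6: (0.003/0.020) × 717 = 107.5500
  x=7: (0.001/0.020) × 234 = 11.7000
Sum = 752.0000 + 310.2000 + 107.5500 + 11.7000 = 1181.4500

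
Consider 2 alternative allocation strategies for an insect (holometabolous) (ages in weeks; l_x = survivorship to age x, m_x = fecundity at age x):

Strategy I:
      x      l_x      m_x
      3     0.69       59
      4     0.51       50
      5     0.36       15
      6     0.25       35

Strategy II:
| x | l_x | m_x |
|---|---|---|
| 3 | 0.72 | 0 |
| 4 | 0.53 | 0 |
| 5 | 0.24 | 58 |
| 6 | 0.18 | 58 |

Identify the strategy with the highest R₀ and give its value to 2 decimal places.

80.36

Strategy I: R₀ = 0.69×59 + 0.51×50 + 0.36×15 + 0.25×35 = 80.3600
Strategy II: R₀ = 0.72×0 + 0.53×0 + 0.24×58 + 0.18×58 = 24.3600
Highest R₀: strategy I with 80.3600.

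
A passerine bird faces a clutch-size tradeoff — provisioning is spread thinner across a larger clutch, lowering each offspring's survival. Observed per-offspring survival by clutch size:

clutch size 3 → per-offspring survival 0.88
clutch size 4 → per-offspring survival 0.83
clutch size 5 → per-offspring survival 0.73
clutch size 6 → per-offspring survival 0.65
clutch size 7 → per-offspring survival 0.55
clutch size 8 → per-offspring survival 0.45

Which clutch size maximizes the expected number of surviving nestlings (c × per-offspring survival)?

6

Expected surviving nestlings = c × s(c):
  c=3: 3 × 0.88 = 2.640
  c=4: 4 × 0.83 = 3.320
  c=5: 5 × 0.73 = 3.650
  c=6: 6 × 0.65 = 3.900
  c=7: 7 × 0.55 = 3.850
  c=8: 8 × 0.45 = 3.600
Maximum at c = 6 (3.900 surviving nestlings).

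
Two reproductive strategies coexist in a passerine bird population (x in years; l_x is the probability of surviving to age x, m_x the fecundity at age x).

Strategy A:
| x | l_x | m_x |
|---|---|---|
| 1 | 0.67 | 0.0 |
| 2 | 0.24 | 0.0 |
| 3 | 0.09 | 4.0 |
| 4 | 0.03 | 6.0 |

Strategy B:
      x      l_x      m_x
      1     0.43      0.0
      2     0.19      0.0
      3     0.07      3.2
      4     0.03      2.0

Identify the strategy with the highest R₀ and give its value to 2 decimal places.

Strategy A: R₀ = 0.67×0.0 + 0.24×0.0 + 0.09×4.0 + 0.03×6.0 = 0.5400
Strategy B: R₀ = 0.43×0.0 + 0.19×0.0 + 0.07×3.2 + 0.03×2.0 = 0.2840
Highest R₀: strategy A with 0.5400.

0.54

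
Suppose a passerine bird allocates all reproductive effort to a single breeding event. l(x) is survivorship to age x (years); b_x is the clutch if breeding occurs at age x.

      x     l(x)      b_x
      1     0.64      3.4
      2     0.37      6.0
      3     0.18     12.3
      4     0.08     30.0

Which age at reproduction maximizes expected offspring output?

4

Expected offspring if breeding at age x = l(x) × b_x:
  age 1: 0.64 × 3.4 = 2.176
  age 2: 0.37 × 6.0 = 2.220
  age 3: 0.18 × 12.3 = 2.214
  age 4: 0.08 × 30.0 = 2.400
Maximum at age 4 (2.400).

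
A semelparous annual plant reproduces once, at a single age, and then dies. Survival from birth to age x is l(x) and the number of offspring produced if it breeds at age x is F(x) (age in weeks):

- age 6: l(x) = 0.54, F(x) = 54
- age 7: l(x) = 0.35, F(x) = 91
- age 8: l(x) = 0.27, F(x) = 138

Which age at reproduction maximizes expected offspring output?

Expected offspring if breeding at age x = l(x) × F(x):
  age 6: 0.54 × 54 = 29.160
  age 7: 0.35 × 91 = 31.850
  age 8: 0.27 × 138 = 37.260
Maximum at age 8 (37.260).

8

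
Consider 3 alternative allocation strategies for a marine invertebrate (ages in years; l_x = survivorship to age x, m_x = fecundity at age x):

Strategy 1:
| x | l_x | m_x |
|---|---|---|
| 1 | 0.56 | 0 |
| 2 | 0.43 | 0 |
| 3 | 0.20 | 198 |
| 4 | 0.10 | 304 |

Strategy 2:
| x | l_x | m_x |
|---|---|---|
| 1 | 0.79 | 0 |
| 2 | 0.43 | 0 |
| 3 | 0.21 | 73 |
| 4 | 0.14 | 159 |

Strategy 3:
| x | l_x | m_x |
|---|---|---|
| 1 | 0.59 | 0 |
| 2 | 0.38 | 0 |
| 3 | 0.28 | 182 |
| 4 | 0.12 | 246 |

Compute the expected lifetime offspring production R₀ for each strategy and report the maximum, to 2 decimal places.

80.48

Strategy 1: R₀ = 0.56×0 + 0.43×0 + 0.20×198 + 0.10×304 = 70.0000
Strategy 2: R₀ = 0.79×0 + 0.43×0 + 0.21×73 + 0.14×159 = 37.5900
Strategy 3: R₀ = 0.59×0 + 0.38×0 + 0.28×182 + 0.12×246 = 80.4800
Highest R₀: strategy 3 with 80.4800.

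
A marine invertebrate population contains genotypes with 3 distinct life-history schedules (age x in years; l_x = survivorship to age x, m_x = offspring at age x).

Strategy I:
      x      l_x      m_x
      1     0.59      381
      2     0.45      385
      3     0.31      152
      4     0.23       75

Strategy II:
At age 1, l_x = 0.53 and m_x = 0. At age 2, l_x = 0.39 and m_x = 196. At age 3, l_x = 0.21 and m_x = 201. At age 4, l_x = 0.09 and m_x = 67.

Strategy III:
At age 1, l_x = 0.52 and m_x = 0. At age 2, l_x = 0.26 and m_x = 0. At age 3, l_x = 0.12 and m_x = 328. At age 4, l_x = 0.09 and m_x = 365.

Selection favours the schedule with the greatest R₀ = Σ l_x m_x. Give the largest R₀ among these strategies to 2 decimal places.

462.41

Strategy I: R₀ = 0.59×381 + 0.45×385 + 0.31×152 + 0.23×75 = 462.4100
Strategy II: R₀ = 0.53×0 + 0.39×196 + 0.21×201 + 0.09×67 = 124.6800
Strategy III: R₀ = 0.52×0 + 0.26×0 + 0.12×328 + 0.09×365 = 72.2100
Highest R₀: strategy I with 462.4100.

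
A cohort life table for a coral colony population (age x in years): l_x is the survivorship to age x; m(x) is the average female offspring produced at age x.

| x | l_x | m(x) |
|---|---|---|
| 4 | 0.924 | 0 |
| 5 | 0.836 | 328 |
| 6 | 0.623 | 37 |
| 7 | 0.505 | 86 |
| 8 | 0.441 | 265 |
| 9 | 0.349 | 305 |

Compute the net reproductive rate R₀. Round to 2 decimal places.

564.00

R₀ = Σ l_x m(x):
  age 4: 0.924 × 0 = 0.0000
  age 5: 0.836 × 328 = 274.2080
  age 6: 0.623 × 37 = 23.0510
  age 7: 0.505 × 86 = 43.4300
  age 8: 0.441 × 265 = 116.8650
  age 9: 0.349 × 305 = 106.4450
R₀ = 0.0000 + 274.2080 + 23.0510 + 43.4300 + 116.8650 + 106.4450 = 563.9990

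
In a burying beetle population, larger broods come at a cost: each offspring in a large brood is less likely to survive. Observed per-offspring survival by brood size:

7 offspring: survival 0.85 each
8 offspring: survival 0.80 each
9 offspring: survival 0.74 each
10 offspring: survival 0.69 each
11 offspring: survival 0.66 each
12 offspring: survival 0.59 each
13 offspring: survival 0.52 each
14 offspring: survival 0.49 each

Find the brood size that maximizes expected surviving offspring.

11

Expected surviving offspring = c × s(c):
  c=7: 7 × 0.85 = 5.950
  c=8: 8 × 0.80 = 6.400
  c=9: 9 × 0.74 = 6.660
  c=10: 10 × 0.69 = 6.900
  c=11: 11 × 0.66 = 7.260
  c=12: 12 × 0.59 = 7.080
  c=13: 13 × 0.52 = 6.760
  c=14: 14 × 0.49 = 6.860
Maximum at c = 11 (7.260 surviving offspring).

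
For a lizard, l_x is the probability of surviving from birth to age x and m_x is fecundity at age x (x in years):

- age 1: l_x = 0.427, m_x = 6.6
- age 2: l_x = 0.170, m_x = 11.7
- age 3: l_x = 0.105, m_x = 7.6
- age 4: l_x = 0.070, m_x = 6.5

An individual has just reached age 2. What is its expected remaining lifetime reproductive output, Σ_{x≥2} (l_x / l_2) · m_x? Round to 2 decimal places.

19.07

l_2 = 0.170. Conditional survival from age 2 to x is l_x / l_2.
  x=2: (0.170/0.170) × 11.7 = 11.7000
  x=3: (0.105/0.170) × 7.6 = 4.6941
  x=4: (0.070/0.170) × 6.5 = 2.6765
Sum = 11.7000 + 4.6941 + 2.6765 = 19.0706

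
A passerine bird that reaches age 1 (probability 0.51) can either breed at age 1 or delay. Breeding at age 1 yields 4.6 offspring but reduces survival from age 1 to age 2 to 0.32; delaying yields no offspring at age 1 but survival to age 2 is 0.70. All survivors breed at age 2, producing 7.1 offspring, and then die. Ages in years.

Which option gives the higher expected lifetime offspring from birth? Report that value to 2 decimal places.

breed at age 1: R₀ = 0.51 × (4.6 + 0.32 × 7.1) = 0.51 × 6.8720 = 3.5047
delay to age 2: R₀ = 0.51 × (0.70 × 7.1) = 0.51 × 4.9700 = 2.5347
Higher: breed at age 1 (3.5047).

3.50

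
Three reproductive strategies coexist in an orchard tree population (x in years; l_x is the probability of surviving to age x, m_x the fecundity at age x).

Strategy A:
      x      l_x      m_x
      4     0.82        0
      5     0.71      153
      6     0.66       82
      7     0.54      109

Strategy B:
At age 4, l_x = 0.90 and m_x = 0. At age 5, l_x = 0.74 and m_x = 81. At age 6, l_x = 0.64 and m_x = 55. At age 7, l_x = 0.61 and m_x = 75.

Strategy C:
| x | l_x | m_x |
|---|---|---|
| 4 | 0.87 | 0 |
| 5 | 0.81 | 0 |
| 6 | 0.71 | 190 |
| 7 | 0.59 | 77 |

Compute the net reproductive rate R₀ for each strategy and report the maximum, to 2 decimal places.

Strategy A: R₀ = 0.82×0 + 0.71×153 + 0.66×82 + 0.54×109 = 221.6100
Strategy B: R₀ = 0.90×0 + 0.74×81 + 0.64×55 + 0.61×75 = 140.8900
Strategy C: R₀ = 0.87×0 + 0.81×0 + 0.71×190 + 0.59×77 = 180.3300
Highest R₀: strategy A with 221.6100.

221.61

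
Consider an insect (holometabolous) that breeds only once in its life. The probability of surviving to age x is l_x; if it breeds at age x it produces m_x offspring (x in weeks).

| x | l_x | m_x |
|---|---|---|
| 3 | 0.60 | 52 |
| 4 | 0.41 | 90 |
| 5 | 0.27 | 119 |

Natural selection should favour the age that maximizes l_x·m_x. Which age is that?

4

Expected offspring if breeding at age x = l_x × m_x:
  age 3: 0.60 × 52 = 31.200
  age 4: 0.41 × 90 = 36.900
  age 5: 0.27 × 119 = 32.130
Maximum at age 4 (36.900).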